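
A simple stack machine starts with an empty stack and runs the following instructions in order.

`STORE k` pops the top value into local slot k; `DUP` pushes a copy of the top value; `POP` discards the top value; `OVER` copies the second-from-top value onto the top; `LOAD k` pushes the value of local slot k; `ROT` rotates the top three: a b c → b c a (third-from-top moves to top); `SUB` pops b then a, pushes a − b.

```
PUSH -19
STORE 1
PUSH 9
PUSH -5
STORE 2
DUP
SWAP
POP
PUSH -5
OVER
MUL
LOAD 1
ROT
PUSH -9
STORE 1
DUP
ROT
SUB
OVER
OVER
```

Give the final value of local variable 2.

PUSH -19 → -19
STORE 1  → (empty)
PUSH 9   → 9
PUSH -5  → 9 -5
STORE 2  → 9
DUP      → 9 9
SWAP     → 9 9
POP      → 9
PUSH -5  → 9 -5
OVER     → 9 -5 9
MUL      → 9 -45
LOAD 1   → 9 -45 -19
ROT      → -45 -19 9
PUSH -9  → -45 -19 9 -9
STORE 1  → -45 -19 9
DUP      → -45 -19 9 9
ROT      → -45 9 9 -19
SUB      → -45 9 28
OVER     → -45 9 28 9
OVER     → -45 9 28 9 28

-5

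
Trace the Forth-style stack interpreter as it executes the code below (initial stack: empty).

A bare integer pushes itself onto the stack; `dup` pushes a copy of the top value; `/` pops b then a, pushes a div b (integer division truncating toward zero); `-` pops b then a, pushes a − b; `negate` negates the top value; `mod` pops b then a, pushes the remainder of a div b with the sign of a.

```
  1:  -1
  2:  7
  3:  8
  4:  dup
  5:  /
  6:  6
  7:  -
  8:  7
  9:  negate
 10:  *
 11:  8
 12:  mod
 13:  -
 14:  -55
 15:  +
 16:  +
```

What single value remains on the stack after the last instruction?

-52

-1     → -1
7      → -1 7
8      → -1 7 8
dup    → -1 7 8 8
/      → -1 7 1
6      → -1 7 1 6
-      → -1 7 -5
7      → -1 7 -5 7
negate → -1 7 -5 -7
*      → -1 7 35
8      → -1 7 35 8
mod    → -1 7 3
-      → -1 4
-55    → -1 4 -55
+      → -1 -51
+      → -52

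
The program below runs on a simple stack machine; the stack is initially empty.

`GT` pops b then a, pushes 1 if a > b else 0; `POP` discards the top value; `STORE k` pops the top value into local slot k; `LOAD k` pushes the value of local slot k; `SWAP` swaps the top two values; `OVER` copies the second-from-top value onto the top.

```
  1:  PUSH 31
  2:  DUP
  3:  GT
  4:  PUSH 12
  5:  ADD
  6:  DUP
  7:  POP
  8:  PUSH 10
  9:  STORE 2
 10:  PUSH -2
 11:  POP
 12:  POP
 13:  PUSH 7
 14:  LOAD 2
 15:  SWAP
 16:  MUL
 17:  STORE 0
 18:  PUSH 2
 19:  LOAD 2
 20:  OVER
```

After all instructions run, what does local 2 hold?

PUSH 31 → 31
DUP     → 31 31
GT      → 0
PUSH 12 → 0 12
ADD     → 12
DUP     → 12 12
POP     → 12
PUSH 10 → 12 10
STORE 2 → 12
PUSH -2 → 12 -2
POP     → 12
POP     → (empty)
PUSH 7  → 7
LOAD 2  → 7 10
SWAP    → 10 7
MUL     → 70
STORE 0 → (empty)
PUSH 2  → 2
LOAD 2  → 2 10
OVER    → 2 10 2

10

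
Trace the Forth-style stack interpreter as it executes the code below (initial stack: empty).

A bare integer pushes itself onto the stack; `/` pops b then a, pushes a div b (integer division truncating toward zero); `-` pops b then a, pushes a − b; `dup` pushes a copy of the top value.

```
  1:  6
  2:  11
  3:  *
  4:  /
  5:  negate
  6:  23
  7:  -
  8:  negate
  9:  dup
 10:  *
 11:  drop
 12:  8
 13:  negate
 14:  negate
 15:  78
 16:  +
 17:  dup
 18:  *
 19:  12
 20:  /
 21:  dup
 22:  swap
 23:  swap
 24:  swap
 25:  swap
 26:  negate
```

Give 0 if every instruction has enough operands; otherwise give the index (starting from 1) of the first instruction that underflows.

4

6  → [6]
11 → [6, 11]
*  → [66]
/  — needs 2 operands, stack has 1 → underflow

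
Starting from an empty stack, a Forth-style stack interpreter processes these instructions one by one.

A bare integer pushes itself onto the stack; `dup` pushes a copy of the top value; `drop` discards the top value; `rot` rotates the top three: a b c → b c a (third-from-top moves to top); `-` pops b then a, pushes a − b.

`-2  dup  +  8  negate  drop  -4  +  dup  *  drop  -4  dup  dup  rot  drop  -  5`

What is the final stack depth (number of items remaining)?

-2     → [-2]
dup    → [-2, -2]
+      → [-4]
8      → [-4, 8]
negate → [-4, -8]
drop   → [-4]
-4     → [-4, -4]
+      → [-8]
dup    → [-8, -8]
*      → [64]
drop   → []
-4     → [-4]
dup    → [-4, -4]
dup    → [-4, -4, -4]
rot    → [-4, -4, -4]
drop   → [-4, -4]
-      → [0]
5      → [0, 5]

2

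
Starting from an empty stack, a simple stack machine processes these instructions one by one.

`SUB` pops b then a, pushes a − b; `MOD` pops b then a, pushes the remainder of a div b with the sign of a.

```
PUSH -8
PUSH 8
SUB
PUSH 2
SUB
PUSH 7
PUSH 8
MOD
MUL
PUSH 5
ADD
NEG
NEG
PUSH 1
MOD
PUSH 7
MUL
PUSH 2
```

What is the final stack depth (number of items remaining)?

PUSH -8 -> -8
PUSH 8  -> -8 8
SUB     -> -16
PUSH 2  -> -16 2
SUB     -> -18
PUSH 7  -> -18 7
PUSH 8  -> -18 7 8
MOD     -> -18 7
MUL     -> -126
PUSH 5  -> -126 5
ADD     -> -121
NEG     -> 121
NEG     -> -121
PUSH 1  -> -121 1
MOD     -> 0
PUSH 7  -> 0 7
MUL     -> 0
PUSH 2  -> 0 2

2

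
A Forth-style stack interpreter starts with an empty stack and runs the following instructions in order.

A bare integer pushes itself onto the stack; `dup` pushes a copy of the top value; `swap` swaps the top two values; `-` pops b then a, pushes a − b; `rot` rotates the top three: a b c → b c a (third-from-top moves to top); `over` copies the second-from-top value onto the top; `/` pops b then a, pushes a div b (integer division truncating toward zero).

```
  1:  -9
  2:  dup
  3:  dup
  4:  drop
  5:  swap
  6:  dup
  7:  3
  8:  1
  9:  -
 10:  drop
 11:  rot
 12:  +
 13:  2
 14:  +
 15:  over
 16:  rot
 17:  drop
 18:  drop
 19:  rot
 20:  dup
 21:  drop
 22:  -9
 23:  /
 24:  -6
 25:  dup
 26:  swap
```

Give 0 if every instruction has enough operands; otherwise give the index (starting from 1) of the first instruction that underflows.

-9   → [-9]
dup  → [-9, -9]
dup  → [-9, -9, -9]
drop → [-9, -9]
swap → [-9, -9]
dup  → [-9, -9, -9]
3    → [-9, -9, -9, 3]
1    → [-9, -9, -9, 3, 1]
-    → [-9, -9, -9, 2]
drop → [-9, -9, -9]
rot  → [-9, -9, -9]
+    → [-9, -18]
2    → [-9, -18, 2]
+    → [-9, -16]
over → [-9, -16, -9]
rot  → [-16, -9, -9]
drop → [-16, -9]
drop → [-16]
rot  — needs 3 operands, stack has 1 → underflow

19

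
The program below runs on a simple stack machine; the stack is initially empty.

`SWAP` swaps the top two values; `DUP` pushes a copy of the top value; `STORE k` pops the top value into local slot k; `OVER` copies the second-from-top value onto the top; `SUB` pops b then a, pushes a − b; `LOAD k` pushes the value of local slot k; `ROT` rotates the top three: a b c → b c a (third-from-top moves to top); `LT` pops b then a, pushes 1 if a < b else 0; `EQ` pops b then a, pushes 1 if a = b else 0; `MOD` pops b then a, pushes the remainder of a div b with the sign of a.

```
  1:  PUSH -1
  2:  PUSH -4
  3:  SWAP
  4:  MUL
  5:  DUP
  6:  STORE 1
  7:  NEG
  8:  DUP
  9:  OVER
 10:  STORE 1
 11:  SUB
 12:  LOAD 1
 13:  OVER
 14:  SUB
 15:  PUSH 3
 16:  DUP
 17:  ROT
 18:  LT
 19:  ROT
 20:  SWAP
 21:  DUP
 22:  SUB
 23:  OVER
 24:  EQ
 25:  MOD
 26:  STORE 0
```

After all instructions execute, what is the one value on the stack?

3

PUSH -1 : -1
PUSH -4 : -1 -4
SWAP    : -4 -1
MUL     : 4
DUP     : 4 4
STORE 1 : 4
NEG     : -4
DUP     : -4 -4
OVER    : -4 -4 -4
STORE 1 : -4 -4
SUB     : 0
LOAD 1  : 0 -4
OVER    : 0 -4 0
SUB     : 0 -4
PUSH 3  : 0 -4 3
DUP     : 0 -4 3 3
ROT     : 0 3 3 -4
LT      : 0 3 0
ROT     : 3 0 0
SWAP    : 3 0 0
DUP     : 3 0 0 0
SUB     : 3 0 0
OVER    : 3 0 0 0
EQ      : 3 0 1
MOD     : 3 0
STORE 0 : 3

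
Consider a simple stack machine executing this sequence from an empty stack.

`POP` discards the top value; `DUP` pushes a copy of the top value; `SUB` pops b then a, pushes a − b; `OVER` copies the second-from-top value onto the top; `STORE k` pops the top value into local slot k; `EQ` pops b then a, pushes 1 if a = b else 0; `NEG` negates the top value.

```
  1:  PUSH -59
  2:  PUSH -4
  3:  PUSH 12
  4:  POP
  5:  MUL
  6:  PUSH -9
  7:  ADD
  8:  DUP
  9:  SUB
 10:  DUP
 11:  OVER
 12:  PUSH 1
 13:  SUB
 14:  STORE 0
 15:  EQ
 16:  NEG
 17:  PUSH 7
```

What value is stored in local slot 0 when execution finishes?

PUSH -59 : -59
PUSH -4  : -59 -4
PUSH 12  : -59 -4 12
POP      : -59 -4
MUL      : 236
PUSH -9  : 236 -9
ADD      : 227
DUP      : 227 227
SUB      : 0
DUP      : 0 0
OVER     : 0 0 0
PUSH 1   : 0 0 0 1
SUB      : 0 0 -1
STORE 0  : 0 0
EQ       : 1
NEG      : -1
PUSH 7   : -1 7

-1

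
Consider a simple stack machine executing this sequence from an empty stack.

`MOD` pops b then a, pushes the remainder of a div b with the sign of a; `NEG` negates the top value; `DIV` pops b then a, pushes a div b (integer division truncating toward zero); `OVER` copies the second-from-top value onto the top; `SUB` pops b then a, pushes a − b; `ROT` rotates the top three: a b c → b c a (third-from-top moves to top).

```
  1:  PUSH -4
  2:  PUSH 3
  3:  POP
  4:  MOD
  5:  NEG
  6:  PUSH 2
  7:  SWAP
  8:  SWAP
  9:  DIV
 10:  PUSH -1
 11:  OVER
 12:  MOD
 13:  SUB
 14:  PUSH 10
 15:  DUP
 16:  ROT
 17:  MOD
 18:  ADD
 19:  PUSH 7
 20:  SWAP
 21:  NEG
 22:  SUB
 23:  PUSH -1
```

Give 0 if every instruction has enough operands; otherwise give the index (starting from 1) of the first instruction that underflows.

PUSH -4  -4
PUSH 3   -4 3
POP      -4
MOD  — needs 2 operands, stack has 1 → underflow

4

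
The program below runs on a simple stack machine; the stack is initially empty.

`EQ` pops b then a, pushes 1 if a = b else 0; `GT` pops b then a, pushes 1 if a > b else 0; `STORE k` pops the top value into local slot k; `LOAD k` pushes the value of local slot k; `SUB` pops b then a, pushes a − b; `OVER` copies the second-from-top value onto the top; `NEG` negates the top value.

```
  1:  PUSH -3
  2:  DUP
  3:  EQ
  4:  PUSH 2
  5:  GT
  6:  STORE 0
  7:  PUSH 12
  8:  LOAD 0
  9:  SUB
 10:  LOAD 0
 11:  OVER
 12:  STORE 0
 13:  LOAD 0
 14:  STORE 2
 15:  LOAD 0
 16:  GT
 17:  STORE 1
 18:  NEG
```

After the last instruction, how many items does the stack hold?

PUSH -3 → [-3]
DUP     → [-3, -3]
EQ      → [1]
PUSH 2  → [1, 2]
GT      → [0]
STORE 0 → []
PUSH 12 → [12]
LOAD 0  → [12, 0]
SUB     → [12]
LOAD 0  → [12, 0]
OVER    → [12, 0, 12]
STORE 0 → [12, 0]
LOAD 0  → [12, 0, 12]
STORE 2 → [12, 0]
LOAD 0  → [12, 0, 12]
GT      → [12, 0]
STORE 1 → [12]
NEG     → [-12]

1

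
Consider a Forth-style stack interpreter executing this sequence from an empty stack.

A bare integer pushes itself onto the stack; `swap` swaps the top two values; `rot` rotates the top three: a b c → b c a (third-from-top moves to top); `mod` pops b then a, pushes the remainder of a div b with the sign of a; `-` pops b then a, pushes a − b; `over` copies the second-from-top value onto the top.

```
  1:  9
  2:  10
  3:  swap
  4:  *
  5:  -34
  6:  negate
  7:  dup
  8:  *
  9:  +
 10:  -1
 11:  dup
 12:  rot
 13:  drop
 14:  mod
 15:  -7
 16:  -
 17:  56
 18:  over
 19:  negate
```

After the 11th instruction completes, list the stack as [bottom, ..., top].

9      → [9]
10     → [9, 10]
swap   → [10, 9]
*      → [90]
-34    → [90, -34]
negate → [90, 34]
dup    → [90, 34, 34]
*      → [90, 1156]
+      → [1246]
-1     → [1246, -1]
dup    → [1246, -1, -1]

[1246, -1, -1]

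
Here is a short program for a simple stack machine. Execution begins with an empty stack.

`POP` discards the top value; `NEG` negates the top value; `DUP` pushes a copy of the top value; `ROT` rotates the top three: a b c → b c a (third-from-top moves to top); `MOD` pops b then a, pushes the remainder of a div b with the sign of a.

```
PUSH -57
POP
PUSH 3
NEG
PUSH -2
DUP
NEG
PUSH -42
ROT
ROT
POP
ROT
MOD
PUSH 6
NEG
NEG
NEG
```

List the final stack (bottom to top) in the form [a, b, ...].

[-42, -2, -6]

PUSH -57 : [-57]
POP      : []
PUSH 3   : [3]
NEG      : [-3]
PUSH -2  : [-3, -2]
DUP      : [-3, -2, -2]
NEG      : [-3, -2, 2]
PUSH -42 : [-3, -2, 2, -42]
ROT      : [-3, 2, -42, -2]
ROT      : [-3, -42, -2, 2]
POP      : [-3, -42, -2]
ROT      : [-42, -2, -3]
MOD      : [-42, -2]
PUSH 6   : [-42, -2, 6]
NEG      : [-42, -2, -6]
NEG      : [-42, -2, 6]
NEG      : [-42, -2, -6]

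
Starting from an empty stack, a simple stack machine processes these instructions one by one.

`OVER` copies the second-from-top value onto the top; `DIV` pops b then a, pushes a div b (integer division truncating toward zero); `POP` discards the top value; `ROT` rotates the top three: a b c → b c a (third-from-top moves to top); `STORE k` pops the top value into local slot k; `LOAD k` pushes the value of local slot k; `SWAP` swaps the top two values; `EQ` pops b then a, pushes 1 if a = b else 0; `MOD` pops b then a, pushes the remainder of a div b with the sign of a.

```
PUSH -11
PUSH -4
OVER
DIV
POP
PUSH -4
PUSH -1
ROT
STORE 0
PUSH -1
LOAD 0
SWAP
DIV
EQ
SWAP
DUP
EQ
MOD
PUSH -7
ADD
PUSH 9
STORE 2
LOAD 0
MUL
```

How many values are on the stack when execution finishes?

PUSH -11  -11
PUSH -4   -11 -4
OVER      -11 -4 -11
DIV       -11 0
POP       -11
PUSH -4   -11 -4
PUSH -1   -11 -4 -1
ROT       -4 -1 -11
STORE 0   -4 -1
PUSH -1   -4 -1 -1
LOAD 0    -4 -1 -1 -11
SWAP      -4 -1 -11 -1
DIV       -4 -1 11
EQ        -4 0
SWAP      0 -4
DUP       0 -4 -4
EQ        0 1
MOD       0
PUSH -7   0 -7
ADD       -7
PUSH 9    -7 9
STORE 2   -7
LOAD 0    -7 -11
MUL       77

1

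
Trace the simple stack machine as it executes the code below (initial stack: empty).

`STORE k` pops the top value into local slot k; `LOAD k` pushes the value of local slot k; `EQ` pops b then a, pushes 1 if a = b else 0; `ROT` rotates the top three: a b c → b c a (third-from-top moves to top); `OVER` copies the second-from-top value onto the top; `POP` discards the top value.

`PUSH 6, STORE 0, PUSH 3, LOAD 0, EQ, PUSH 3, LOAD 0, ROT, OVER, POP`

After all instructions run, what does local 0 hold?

6

PUSH 6  → [6]
STORE 0 → []
PUSH 3  → [3]
LOAD 0  → [3, 6]
EQ      → [0]
PUSH 3  → [0, 3]
LOAD 0  → [0, 3, 6]
ROT     → [3, 6, 0]
OVER    → [3, 6, 0, 6]
POP     → [3, 6, 0]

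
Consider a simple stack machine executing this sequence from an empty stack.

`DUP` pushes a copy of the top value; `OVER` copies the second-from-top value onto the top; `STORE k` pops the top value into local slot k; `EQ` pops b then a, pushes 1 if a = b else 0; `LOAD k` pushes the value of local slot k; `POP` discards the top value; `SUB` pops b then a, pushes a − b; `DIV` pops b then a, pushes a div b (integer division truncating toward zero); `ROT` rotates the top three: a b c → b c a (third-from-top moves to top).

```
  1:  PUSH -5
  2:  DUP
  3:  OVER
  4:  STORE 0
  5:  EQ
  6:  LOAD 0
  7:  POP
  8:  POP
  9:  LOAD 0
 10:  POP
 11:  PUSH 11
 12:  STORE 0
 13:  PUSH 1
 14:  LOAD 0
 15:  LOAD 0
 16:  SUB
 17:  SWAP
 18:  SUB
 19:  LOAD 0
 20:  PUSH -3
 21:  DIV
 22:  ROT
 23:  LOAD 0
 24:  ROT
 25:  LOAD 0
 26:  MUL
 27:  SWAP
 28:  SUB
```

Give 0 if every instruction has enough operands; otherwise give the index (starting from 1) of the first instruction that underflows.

22

PUSH -5 → -5
DUP     → -5 -5
OVER    → -5 -5 -5
STORE 0 → -5 -5
EQ      → 1
LOAD 0  → 1 -5
POP     → 1
POP     → (empty)
LOAD 0  → -5
POP     → (empty)
PUSH 11 → 11
STORE 0 → (empty)
PUSH 1  → 1
LOAD 0  → 1 11
LOAD 0  → 1 11 11
SUB     → 1 0
SWAP    → 0 1
SUB     → -1
LOAD 0  → -1 11
PUSH -3 → -1 11 -3
DIV     → -1 -3
ROT  — needs 3 operands, stack has 2 → underflow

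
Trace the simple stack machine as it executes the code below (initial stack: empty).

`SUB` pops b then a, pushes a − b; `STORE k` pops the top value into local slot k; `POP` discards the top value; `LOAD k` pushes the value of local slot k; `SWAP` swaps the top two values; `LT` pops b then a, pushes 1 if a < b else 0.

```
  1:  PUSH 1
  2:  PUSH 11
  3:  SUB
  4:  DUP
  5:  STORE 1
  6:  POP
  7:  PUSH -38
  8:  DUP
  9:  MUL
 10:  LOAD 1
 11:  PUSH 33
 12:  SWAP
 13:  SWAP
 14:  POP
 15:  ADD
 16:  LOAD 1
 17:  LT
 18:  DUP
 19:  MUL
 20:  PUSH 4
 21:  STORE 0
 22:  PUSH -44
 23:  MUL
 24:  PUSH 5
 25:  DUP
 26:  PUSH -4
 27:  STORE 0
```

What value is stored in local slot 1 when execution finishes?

-10

PUSH 1   : 1
PUSH 11  : 1 11
SUB      : -10
DUP      : -10 -10
STORE 1  : -10
POP      : (empty)
PUSH -38 : -38
DUP      : -38 -38
MUL      : 1444
LOAD 1   : 1444 -10
PUSH 33  : 1444 -10 33
SWAP     : 1444 33 -10
SWAP     : 1444 -10 33
POP      : 1444 -10
ADD      : 1434
LOAD 1   : 1434 -10
LT       : 0
DUP      : 0 0
MUL      : 0
PUSH 4   : 0 4
STORE 0  : 0
PUSH -44 : 0 -44
MUL      : 0
PUSH 5   : 0 5
DUP      : 0 5 5
PUSH -4  : 0 5 5 -4
STORE 0  : 0 5 5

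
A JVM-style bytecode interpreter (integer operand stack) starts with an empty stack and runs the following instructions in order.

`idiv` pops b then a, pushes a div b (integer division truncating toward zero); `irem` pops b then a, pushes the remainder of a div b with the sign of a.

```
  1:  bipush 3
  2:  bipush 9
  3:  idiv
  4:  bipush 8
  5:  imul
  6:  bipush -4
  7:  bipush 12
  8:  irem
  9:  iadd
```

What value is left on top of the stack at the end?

bipush 3   [3]
bipush 9   [3, 9]
idiv       [0]
bipush 8   [0, 8]
imul       [0]
bipush -4  [0, -4]
bipush 12  [0, -4, 12]
irem       [0, -4]
iadd       [-4]

-4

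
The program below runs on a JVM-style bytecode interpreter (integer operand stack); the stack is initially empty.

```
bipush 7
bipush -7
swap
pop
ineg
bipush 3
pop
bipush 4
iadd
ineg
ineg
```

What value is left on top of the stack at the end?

bipush 7  -> [7]
bipush -7 -> [7, -7]
swap      -> [-7, 7]
pop       -> [-7]
ineg      -> [7]
bipush 3  -> [7, 3]
pop       -> [7]
bipush 4  -> [7, 4]
iadd      -> [11]
ineg      -> [-11]
ineg      -> [11]

11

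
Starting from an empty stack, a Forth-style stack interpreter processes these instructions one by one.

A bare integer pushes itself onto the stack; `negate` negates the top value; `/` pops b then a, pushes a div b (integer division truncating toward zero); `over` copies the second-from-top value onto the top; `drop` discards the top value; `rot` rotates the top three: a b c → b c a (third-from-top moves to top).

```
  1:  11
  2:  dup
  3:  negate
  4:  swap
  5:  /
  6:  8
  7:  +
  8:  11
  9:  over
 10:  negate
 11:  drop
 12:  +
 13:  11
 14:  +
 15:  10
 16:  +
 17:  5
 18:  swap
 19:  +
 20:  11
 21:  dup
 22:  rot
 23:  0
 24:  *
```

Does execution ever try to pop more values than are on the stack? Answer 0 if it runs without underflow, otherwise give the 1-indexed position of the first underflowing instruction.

0

11     → [11]
dup    → [11, 11]
negate → [11, -11]
swap   → [-11, 11]
/      → [-1]
8      → [-1, 8]
+      → [7]
11     → [7, 11]
over   → [7, 11, 7]
negate → [7, 11, -7]
drop   → [7, 11]
+      → [18]
11     → [18, 11]
+      → [29]
10     → [29, 10]
+      → [39]
5      → [39, 5]
swap   → [5, 39]
+      → [44]
11     → [44, 11]
dup    → [44, 11, 11]
rot    → [11, 11, 44]
0      → [11, 11, 44, 0]
*      → [11, 11, 0]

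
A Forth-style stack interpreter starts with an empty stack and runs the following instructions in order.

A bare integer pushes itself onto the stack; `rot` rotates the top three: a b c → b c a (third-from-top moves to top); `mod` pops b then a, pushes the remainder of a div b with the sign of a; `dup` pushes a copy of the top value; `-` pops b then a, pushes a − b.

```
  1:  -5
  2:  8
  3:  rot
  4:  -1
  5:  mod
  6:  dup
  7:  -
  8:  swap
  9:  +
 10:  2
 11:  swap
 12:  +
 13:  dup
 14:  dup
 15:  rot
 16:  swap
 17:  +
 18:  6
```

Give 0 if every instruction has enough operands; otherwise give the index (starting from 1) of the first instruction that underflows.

3

-5 → -5
8  → -5 8
rot  — needs 3 operands, stack has 2 → underflow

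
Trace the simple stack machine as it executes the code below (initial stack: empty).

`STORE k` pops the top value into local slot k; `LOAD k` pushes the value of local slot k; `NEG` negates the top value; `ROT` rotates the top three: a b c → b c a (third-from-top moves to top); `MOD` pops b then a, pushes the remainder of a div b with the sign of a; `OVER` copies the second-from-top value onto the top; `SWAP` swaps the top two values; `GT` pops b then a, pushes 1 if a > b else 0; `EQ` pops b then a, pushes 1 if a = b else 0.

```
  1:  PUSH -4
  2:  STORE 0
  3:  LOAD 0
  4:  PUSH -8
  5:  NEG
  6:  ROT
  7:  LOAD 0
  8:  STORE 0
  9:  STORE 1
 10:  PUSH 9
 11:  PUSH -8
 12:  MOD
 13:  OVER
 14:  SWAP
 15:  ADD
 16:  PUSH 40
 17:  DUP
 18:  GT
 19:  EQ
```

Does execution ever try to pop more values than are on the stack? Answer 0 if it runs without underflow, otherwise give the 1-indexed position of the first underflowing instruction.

6

PUSH -4  [-4]
STORE 0  []
LOAD 0   [-4]
PUSH -8  [-4, -8]
NEG      [-4, 8]
ROT  — needs 3 operands, stack has 2 → underflow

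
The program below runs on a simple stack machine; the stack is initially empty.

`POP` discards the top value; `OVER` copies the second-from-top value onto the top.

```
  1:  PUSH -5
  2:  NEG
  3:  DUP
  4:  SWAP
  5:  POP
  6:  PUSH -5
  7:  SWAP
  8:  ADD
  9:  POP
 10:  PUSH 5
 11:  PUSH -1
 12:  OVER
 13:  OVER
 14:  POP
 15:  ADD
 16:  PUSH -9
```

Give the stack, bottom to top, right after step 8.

PUSH -5 -> -5
NEG     -> 5
DUP     -> 5 5
SWAP    -> 5 5
POP     -> 5
PUSH -5 -> 5 -5
SWAP    -> -5 5
ADD     -> 0

[0]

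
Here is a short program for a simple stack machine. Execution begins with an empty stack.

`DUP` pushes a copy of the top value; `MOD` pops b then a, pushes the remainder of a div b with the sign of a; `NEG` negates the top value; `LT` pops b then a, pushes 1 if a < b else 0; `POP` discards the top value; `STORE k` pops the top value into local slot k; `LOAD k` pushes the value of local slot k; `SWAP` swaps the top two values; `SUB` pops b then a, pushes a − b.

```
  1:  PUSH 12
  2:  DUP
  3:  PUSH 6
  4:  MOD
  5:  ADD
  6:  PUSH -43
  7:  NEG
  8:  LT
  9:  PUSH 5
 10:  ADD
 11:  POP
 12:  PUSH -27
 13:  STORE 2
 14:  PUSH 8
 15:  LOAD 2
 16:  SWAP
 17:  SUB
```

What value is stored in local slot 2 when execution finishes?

PUSH 12  → [12]
DUP      → [12, 12]
PUSH 6   → [12, 12, 6]
MOD      → [12, 0]
ADD      → [12]
PUSH -43 → [12, -43]
NEG      → [12, 43]
LT       → [1]
PUSH 5   → [1, 5]
ADD      → [6]
POP      → []
PUSH -27 → [-27]
STORE 2  → []
PUSH 8   → [8]
LOAD 2   → [8, -27]
SWAP     → [-27, 8]
SUB      → [-35]

-27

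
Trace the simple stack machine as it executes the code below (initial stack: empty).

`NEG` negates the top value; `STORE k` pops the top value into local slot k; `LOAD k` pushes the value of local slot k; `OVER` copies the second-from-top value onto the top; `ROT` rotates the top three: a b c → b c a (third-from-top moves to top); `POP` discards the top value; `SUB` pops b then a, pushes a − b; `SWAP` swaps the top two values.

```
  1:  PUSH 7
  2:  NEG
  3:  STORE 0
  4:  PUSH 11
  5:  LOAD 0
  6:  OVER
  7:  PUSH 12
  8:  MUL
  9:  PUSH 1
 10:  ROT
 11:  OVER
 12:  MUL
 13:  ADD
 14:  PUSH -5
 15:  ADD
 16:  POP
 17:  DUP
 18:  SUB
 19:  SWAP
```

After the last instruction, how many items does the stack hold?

PUSH 7   [7]
NEG      [-7]
STORE 0  []
PUSH 11  [11]
LOAD 0   [11, -7]
OVER     [11, -7, 11]
PUSH 12  [11, -7, 11, 12]
MUL      [11, -7, 132]
PUSH 1   [11, -7, 132, 1]
ROT      [11, 132, 1, -7]
OVER     [11, 132, 1, -7, 1]
MUL      [11, 132, 1, -7]
ADD      [11, 132, -6]
PUSH -5  [11, 132, -6, -5]
ADD      [11, 132, -11]
POP      [11, 132]
DUP      [11, 132, 132]
SUB      [11, 0]
SWAP     [0, 11]

2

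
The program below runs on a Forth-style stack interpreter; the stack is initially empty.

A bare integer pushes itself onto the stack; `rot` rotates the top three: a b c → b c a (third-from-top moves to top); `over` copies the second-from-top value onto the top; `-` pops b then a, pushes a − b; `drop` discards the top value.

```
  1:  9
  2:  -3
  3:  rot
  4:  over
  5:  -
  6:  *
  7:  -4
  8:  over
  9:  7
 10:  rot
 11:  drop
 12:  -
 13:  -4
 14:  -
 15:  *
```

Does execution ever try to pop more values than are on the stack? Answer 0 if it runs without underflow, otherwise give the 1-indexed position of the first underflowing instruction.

9  -> [9]
-3 -> [9, -3]
rot  — needs 3 operands, stack has 2 → underflow

3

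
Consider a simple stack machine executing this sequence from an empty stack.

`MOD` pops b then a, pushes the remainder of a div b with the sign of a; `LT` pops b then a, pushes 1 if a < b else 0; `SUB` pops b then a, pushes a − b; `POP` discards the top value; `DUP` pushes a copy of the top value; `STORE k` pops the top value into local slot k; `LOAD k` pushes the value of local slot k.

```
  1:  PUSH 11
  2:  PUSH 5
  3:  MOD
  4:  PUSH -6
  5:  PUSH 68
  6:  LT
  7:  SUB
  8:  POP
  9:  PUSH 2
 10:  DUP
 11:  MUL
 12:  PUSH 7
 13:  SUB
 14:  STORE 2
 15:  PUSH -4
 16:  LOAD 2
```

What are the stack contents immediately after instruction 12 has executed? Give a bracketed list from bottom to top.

[4, 7]

PUSH 11 → [11]
PUSH 5  → [11, 5]
MOD     → [1]
PUSH -6 → [1, -6]
PUSH 68 → [1, -6, 68]
LT      → [1, 1]
SUB     → [0]
POP     → []
PUSH 2  → [2]
DUP     → [2, 2]
MUL     → [4]
PUSH 7  → [4, 7]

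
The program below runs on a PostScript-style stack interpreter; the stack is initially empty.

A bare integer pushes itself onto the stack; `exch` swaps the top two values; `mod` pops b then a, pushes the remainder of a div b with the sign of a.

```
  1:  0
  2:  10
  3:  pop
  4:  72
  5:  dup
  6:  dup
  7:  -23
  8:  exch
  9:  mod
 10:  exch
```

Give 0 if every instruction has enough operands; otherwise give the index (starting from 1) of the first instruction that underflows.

0

0    : [0]
10   : [0, 10]
pop  : [0]
72   : [0, 72]
dup  : [0, 72, 72]
dup  : [0, 72, 72, 72]
-23  : [0, 72, 72, 72, -23]
exch : [0, 72, 72, -23, 72]
mod  : [0, 72, 72, -23]
exch : [0, 72, -23, 72]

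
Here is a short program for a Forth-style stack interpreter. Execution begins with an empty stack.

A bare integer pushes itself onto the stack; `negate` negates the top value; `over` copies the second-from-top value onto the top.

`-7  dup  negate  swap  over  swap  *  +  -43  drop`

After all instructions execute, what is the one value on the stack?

-7     -> -7
dup    -> -7 -7
negate -> -7 7
swap   -> 7 -7
over   -> 7 -7 7
swap   -> 7 7 -7
*      -> 7 -49
+      -> -42
-43    -> -42 -43
drop   -> -42

-42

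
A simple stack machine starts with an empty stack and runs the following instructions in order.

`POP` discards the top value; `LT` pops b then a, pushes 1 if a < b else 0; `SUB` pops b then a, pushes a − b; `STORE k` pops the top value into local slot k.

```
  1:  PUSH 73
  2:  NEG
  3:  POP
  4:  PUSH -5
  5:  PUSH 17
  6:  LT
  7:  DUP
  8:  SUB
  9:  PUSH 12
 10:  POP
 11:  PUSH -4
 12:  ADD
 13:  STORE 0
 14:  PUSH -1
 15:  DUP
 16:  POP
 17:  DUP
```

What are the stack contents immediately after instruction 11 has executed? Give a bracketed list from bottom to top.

[0, -4]

PUSH 73 → [73]
NEG     → [-73]
POP     → []
PUSH -5 → [-5]
PUSH 17 → [-5, 17]
LT      → [1]
DUP     → [1, 1]
SUB     → [0]
PUSH 12 → [0, 12]
POP     → [0]
PUSH -4 → [0, -4]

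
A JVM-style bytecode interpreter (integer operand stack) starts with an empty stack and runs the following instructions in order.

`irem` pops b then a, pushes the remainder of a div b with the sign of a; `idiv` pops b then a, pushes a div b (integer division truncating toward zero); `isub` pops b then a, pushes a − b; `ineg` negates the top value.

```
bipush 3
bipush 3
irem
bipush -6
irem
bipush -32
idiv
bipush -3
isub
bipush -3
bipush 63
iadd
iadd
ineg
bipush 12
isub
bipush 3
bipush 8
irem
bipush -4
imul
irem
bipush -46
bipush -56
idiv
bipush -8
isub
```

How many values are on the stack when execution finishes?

bipush 3   : 3
bipush 3   : 3 3
irem       : 0
bipush -6  : 0 -6
irem       : 0
bipush -32 : 0 -32
idiv       : 0
bipush -3  : 0 -3
isub       : 3
bipush -3  : 3 -3
bipush 63  : 3 -3 63
iadd       : 3 60
iadd       : 63
ineg       : -63
bipush 12  : -63 12
isub       : -75
bipush 3   : -75 3
bipush 8   : -75 3 8
irem       : -75 3
bipush -4  : -75 3 -4
imul       : -75 -12
irem       : -3
bipush -46 : -3 -46
bipush -56 : -3 -46 -56
idiv       : -3 0
bipush -8  : -3 0 -8
isub       : -3 8

2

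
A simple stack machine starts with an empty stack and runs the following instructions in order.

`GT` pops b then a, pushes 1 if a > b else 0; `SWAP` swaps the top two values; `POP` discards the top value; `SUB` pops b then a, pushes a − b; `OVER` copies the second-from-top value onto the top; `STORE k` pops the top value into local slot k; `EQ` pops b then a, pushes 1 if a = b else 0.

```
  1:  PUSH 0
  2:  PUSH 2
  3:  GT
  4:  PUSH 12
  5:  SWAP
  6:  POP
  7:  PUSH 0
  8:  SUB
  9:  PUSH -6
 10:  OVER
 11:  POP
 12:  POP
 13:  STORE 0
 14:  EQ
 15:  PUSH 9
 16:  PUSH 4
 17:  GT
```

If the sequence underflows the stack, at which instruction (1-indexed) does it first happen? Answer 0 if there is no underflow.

PUSH 0   [0]
PUSH 2   [0, 2]
GT       [0]
PUSH 12  [0, 12]
SWAP     [12, 0]
POP      [12]
PUSH 0   [12, 0]
SUB      [12]
PUSH -6  [12, -6]
OVER     [12, -6, 12]
POP      [12, -6]
POP      [12]
STORE 0  []
EQ  — needs 2 operands, stack has 0 → underflow

14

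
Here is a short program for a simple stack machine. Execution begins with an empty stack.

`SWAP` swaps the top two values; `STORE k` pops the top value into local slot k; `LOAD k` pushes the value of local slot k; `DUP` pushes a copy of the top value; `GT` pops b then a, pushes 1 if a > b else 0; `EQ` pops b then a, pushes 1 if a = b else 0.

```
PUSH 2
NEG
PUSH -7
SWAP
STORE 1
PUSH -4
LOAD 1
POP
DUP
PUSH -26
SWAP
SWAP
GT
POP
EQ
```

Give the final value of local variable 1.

-2

PUSH 2   : [2]
NEG      : [-2]
PUSH -7  : [-2, -7]
SWAP     : [-7, -2]
STORE 1  : [-7]
PUSH -4  : [-7, -4]
LOAD 1   : [-7, -4, -2]
POP      : [-7, -4]
DUP      : [-7, -4, -4]
PUSH -26 : [-7, -4, -4, -26]
SWAP     : [-7, -4, -26, -4]
SWAP     : [-7, -4, -4, -26]
GT       : [-7, -4, 1]
POP      : [-7, -4]
EQ       : [0]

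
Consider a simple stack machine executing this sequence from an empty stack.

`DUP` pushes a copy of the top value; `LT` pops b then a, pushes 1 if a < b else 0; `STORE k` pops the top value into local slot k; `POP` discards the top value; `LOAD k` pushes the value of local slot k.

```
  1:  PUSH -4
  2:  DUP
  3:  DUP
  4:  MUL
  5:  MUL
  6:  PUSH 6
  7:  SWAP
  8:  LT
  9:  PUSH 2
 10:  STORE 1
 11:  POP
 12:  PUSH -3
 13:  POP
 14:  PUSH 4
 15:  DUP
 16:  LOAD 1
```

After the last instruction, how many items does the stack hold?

PUSH -4  -4
DUP      -4 -4
DUP      -4 -4 -4
MUL      -4 16
MUL      -64
PUSH 6   -64 6
SWAP     6 -64
LT       0
PUSH 2   0 2
STORE 1  0
POP      (empty)
PUSH -3  -3
POP      (empty)
PUSH 4   4
DUP      4 4
LOAD 1   4 4 2

3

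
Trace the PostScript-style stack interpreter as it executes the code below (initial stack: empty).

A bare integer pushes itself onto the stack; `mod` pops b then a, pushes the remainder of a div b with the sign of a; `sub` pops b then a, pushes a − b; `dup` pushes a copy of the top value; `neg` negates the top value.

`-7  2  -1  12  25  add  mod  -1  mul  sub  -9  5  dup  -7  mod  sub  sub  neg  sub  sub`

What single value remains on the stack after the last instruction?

-7  → -7
2   → -7 2
-1  → -7 2 -1
12  → -7 2 -1 12
25  → -7 2 -1 12 25
add → -7 2 -1 37
mod → -7 2 -1
-1  → -7 2 -1 -1
mul → -7 2 1
sub → -7 1
-9  → -7 1 -9
5   → -7 1 -9 5
dup → -7 1 -9 5 5
-7  → -7 1 -9 5 5 -7
mod → -7 1 -9 5 5
sub → -7 1 -9 0
sub → -7 1 -9
neg → -7 1 9
sub → -7 -8
sub → 1

1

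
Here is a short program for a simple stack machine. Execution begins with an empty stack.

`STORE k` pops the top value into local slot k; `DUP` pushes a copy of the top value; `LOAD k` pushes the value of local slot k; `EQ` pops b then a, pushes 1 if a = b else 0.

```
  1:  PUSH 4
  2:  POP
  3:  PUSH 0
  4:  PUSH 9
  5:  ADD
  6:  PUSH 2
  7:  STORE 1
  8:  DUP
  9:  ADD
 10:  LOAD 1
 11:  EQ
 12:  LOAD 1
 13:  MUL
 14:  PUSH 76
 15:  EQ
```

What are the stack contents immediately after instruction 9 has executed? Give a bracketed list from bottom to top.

PUSH 4   [4]
POP      []
PUSH 0   [0]
PUSH 9   [0, 9]
ADD      [9]
PUSH 2   [9, 2]
STORE 1  [9]
DUP      [9, 9]
ADD      [18]

[18]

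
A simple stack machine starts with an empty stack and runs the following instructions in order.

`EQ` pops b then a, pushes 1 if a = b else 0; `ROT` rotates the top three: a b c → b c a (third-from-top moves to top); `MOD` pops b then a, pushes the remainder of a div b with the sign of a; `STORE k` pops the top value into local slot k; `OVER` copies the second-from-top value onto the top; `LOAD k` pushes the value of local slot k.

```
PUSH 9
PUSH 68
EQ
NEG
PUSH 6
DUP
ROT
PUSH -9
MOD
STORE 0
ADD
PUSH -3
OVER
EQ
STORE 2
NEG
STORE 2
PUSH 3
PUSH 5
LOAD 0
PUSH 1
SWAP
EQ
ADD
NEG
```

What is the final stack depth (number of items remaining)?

PUSH 9  : 9
PUSH 68 : 9 68
EQ      : 0
NEG     : 0
PUSH 6  : 0 6
DUP     : 0 6 6
ROT     : 6 6 0
PUSH -9 : 6 6 0 -9
MOD     : 6 6 0
STORE 0 : 6 6
ADD     : 12
PUSH -3 : 12 -3
OVER    : 12 -3 12
EQ      : 12 0
STORE 2 : 12
NEG     : -12
STORE 2 : (empty)
PUSH 3  : 3
PUSH 5  : 3 5
LOAD 0  : 3 5 0
PUSH 1  : 3 5 0 1
SWAP    : 3 5 1 0
EQ      : 3 5 0
ADD     : 3 5
NEG     : 3 -5

2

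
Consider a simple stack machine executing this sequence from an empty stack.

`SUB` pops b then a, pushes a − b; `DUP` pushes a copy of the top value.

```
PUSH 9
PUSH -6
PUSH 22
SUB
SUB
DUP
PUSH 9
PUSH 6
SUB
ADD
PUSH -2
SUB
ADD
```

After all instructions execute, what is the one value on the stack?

PUSH 9   9
PUSH -6  9 -6
PUSH 22  9 -6 22
SUB      9 -28
SUB      37
DUP      37 37
PUSH 9   37 37 9
PUSH 6   37 37 9 6
SUB      37 37 3
ADD      37 40
PUSH -2  37 40 -2
SUB      37 42
ADD      79

79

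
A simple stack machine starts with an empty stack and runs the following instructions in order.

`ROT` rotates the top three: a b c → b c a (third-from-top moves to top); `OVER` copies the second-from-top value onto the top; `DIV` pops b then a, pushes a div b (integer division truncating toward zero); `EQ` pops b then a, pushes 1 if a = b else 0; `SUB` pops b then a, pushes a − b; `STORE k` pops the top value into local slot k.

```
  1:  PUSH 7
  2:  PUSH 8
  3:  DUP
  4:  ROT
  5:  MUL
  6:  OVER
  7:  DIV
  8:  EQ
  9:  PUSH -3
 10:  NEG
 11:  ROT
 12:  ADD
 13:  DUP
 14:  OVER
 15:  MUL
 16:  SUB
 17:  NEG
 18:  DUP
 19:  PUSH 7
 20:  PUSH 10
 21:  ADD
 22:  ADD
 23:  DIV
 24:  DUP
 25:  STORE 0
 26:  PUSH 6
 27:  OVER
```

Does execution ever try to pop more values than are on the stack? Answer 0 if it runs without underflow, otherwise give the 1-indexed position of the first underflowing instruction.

PUSH 7  : 7
PUSH 8  : 7 8
DUP     : 7 8 8
ROT     : 8 8 7
MUL     : 8 56
OVER    : 8 56 8
DIV     : 8 7
EQ      : 0
PUSH -3 : 0 -3
NEG     : 0 3
ROT  — needs 3 operands, stack has 2 → underflow

11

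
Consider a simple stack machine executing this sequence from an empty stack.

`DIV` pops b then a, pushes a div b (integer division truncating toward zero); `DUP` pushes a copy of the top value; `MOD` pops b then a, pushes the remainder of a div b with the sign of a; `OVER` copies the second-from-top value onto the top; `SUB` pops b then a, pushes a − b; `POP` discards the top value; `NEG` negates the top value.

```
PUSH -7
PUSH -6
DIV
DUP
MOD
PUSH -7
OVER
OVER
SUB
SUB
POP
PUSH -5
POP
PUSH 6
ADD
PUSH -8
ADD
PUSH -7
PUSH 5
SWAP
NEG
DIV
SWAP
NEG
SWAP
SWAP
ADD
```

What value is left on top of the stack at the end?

2

PUSH -7 -> -7
PUSH -6 -> -7 -6
DIV     -> 1
DUP     -> 1 1
MOD     -> 0
PUSH -7 -> 0 -7
OVER    -> 0 -7 0
OVER    -> 0 -7 0 -7
SUB     -> 0 -7 7
SUB     -> 0 -14
POP     -> 0
PUSH -5 -> 0 -5
POP     -> 0
PUSH 6  -> 0 6
ADD     -> 6
PUSH -8 -> 6 -8
ADD     -> -2
PUSH -7 -> -2 -7
PUSH 5  -> -2 -7 5
SWAP    -> -2 5 -7
NEG     -> -2 5 7
DIV     -> -2 0
SWAP    -> 0 -2
NEG     -> 0 2
SWAP    -> 2 0
SWAP    -> 0 2
ADD     -> 2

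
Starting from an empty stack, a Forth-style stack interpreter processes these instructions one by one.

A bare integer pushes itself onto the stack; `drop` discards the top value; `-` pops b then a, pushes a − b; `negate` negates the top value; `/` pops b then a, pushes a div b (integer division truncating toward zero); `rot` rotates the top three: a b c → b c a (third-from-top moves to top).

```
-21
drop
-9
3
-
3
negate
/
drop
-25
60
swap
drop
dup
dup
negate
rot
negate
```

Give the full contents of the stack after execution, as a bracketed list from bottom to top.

[60, -60, -60]

-21    → -21
drop   → (empty)
-9     → -9
3      → -9 3
-      → -12
3      → -12 3
negate → -12 -3
/      → 4
drop   → (empty)
-25    → -25
60     → -25 60
swap   → 60 -25
drop   → 60
dup    → 60 60
dup    → 60 60 60
negate → 60 60 -60
rot    → 60 -60 60
negate → 60 -60 -60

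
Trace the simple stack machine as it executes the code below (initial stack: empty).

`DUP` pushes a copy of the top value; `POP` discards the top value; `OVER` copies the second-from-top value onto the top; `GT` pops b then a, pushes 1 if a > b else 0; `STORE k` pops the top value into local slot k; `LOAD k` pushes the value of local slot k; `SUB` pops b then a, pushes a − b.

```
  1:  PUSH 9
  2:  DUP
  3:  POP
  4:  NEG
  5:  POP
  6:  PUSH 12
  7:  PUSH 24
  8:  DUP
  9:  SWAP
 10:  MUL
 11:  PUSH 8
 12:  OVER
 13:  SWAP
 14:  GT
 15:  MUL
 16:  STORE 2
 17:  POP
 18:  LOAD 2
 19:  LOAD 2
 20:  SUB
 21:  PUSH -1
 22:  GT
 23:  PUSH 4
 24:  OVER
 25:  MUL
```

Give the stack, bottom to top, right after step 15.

PUSH 9  -> 9
DUP     -> 9 9
POP     -> 9
NEG     -> -9
POP     -> (empty)
PUSH 12 -> 12
PUSH 24 -> 12 24
DUP     -> 12 24 24
SWAP    -> 12 24 24
MUL     -> 12 576
PUSH 8  -> 12 576 8
OVER    -> 12 576 8 576
SWAP    -> 12 576 576 8
GT      -> 12 576 1
MUL     -> 12 576

[12, 576]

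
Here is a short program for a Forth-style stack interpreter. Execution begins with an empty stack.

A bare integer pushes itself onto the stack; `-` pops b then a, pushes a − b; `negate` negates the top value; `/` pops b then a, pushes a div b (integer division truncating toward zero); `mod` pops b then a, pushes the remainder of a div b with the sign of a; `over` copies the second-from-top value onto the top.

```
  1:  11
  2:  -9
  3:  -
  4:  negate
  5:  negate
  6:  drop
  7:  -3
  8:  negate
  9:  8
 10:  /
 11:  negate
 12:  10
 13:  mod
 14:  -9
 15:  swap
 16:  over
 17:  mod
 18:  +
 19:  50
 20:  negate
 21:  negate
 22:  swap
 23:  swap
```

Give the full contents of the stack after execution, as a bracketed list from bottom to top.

[-9, 50]

11     : 11
-9     : 11 -9
-      : 20
negate : -20
negate : 20
drop   : (empty)
-3     : -3
negate : 3
8      : 3 8
/      : 0
negate : 0
10     : 0 10
mod    : 0
-9     : 0 -9
swap   : -9 0
over   : -9 0 -9
mod    : -9 0
+      : -9
50     : -9 50
negate : -9 -50
negate : -9 50
swap   : 50 -9
swap   : -9 50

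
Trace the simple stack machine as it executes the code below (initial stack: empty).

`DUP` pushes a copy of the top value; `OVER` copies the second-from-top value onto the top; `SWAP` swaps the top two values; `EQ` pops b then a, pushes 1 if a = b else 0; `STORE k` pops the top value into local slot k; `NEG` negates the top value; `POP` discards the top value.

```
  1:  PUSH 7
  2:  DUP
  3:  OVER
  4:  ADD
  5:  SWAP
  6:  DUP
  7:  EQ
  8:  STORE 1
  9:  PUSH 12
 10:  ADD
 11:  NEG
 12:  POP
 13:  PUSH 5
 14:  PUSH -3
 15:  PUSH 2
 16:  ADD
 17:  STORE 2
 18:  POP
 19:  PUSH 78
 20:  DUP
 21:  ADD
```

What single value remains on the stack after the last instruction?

PUSH 7  -> [7]
DUP     -> [7, 7]
OVER    -> [7, 7, 7]
ADD     -> [7, 14]
SWAP    -> [14, 7]
DUP     -> [14, 7, 7]
EQ      -> [14, 1]
STORE 1 -> [14]
PUSH 12 -> [14, 12]
ADD     -> [26]
NEG     -> [-26]
POP     -> []
PUSH 5  -> [5]
PUSH -3 -> [5, -3]
PUSH 2  -> [5, -3, 2]
ADD     -> [5, -1]
STORE 2 -> [5]
POP     -> []
PUSH 78 -> [78]
DUP     -> [78, 78]
ADD     -> [156]

156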